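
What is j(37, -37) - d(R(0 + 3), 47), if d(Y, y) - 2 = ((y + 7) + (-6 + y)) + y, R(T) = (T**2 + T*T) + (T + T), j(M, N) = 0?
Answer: -144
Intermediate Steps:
R(T) = 2*T + 2*T**2 (R(T) = (T**2 + T**2) + 2*T = 2*T**2 + 2*T = 2*T + 2*T**2)
d(Y, y) = 3 + 3*y (d(Y, y) = 2 + (((y + 7) + (-6 + y)) + y) = 2 + (((7 + y) + (-6 + y)) + y) = 2 + ((1 + 2*y) + y) = 2 + (1 + 3*y) = 3 + 3*y)
j(37, -37) - d(R(0 + 3), 47) = 0 - (3 + 3*47) = 0 - (3 + 141) = 0 - 1*144 = 0 - 144 = -144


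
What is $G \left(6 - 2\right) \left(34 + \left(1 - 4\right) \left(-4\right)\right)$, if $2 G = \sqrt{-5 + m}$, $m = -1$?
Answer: $92 i \sqrt{6} \approx 225.35 i$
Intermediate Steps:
$G = \frac{i \sqrt{6}}{2}$ ($G = \frac{\sqrt{-5 - 1}}{2} = \frac{\sqrt{-6}}{2} = \frac{i \sqrt{6}}{2} \approx 1.2247 i$)
$G \left(6 - 2\right) \left(34 + \left(1 - 4\right) \left(-4\right)\right) = \frac{i \sqrt{6}}{2} \left(6 - 2\right) \left(34 + \left(1 - 4\right) \left(-4\right)\right) = \frac{i \sqrt{6}}{2} \cdot 4 \left(34 - -12\right) = 2 i \sqrt{6} \left(34 + 12\right) = 2 i \sqrt{6} \cdot 46 = 92 i \sqrt{6}$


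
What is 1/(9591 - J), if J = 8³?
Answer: 1/9079 ≈ 0.00011014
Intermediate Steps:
J = 512
1/(9591 - J) = 1/(9591 - 1*512) = 1/(9591 - 512) = 1/9079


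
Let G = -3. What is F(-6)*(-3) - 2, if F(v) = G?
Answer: 7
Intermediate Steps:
F(v) = -3
F(-6)*(-3) - 2 = -3*(-3) - 2 = 9 - 2 = 7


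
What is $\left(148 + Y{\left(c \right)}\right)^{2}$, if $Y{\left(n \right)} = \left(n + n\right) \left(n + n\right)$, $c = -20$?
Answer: $3055504$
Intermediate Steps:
$Y{\left(n \right)} = 4 n^{2}$ ($Y{\left(n \right)} = 2 n 2 n = 4 n^{2}$)
$\left(148 + Y{\left(c \right)}\right)^{2} = \left(148 + 4 \left(-20\right)^{2}\right)^{2} = \left(148 + 4 \cdot 400\right)^{2} = \left(148 + 1600\right)^{2} = 1748^{2} = 3055504$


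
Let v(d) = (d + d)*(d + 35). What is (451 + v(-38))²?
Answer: 461041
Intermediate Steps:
v(d) = 2*d*(35 + d) (v(d) = (2*d)*(35 + d) = 2*d*(35 + d))
(451 + v(-38))² = (451 + 2*(-38)*(35 - 38))² = (451 + 2*(-38)*(-3))² = (451 + 228)² = 679² = 461041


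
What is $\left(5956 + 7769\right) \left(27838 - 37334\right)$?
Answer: $-130332600$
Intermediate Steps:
$\left(5956 + 7769\right) \left(27838 - 37334\right) = 13725 \left(-9496\right) = -130332600$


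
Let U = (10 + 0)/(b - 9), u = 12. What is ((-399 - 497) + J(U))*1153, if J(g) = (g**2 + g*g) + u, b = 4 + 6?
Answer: -788652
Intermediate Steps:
b = 10
U = 10 (U = (10 + 0)/(10 - 9) = 10/1 = 10*1 = 10)
J(g) = 12 + 2*g**2 (J(g) = (g**2 + g*g) + 12 = (g**2 + g**2) + 12 = 2*g**2 + 12 = 12 + 2*g**2)
((-399 - 497) + J(U))*1153 = ((-399 - 497) + (12 + 2*10**2))*1153 = (-896 + (12 + 2*100))*1153 = (-896 + (12 + 200))*1153 = (-896 + 212)*1153 = -684*1153 = -788652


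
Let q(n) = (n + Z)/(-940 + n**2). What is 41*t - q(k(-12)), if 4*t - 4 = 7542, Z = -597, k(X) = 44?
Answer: 77037667/996 ≈ 77347.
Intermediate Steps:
q(n) = (-597 + n)/(-940 + n**2) (q(n) = (n - 597)/(-940 + n**2) = (-597 + n)/(-940 + n**2))
t = 3773/2 (t = 1 + (1/4)*7542 = 1 + 3771/2 = 3773/2 ≈ 1886.5)
41*t - q(k(-12)) = 41*(3773/2) - (-597 + 44)/(-940 + 44**2) = 154693/2 - (-553)/(-940 + 1936) = 154693/2 - (-553)/996 = 154693/2 - 1*(-553/996) = 154693/2 + 553/996 = 77037667/996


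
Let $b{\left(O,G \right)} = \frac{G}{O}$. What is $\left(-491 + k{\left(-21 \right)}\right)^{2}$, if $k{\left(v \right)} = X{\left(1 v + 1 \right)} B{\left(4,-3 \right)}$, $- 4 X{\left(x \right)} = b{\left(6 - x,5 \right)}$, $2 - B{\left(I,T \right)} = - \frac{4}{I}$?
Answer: $\frac{2609064241}{10816} \approx 2.4122 \cdot 10^{5}$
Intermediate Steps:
$B{\left(I,T \right)} = 2 + \frac{4}{I}$ ($B{\left(I,T \right)} = 2 - - \frac{4}{I} = 2 + \frac{4}{I}$)
$X{\left(x \right)} = - \frac{5}{4 \left(6 - x\right)}$ ($X{\left(x \right)} = - \frac{5 \frac{1}{6 - x}}{4} = - \frac{5}{4 \left(6 - x\right)}$)
$k{\left(v \right)} = \frac{15}{4 \left(-5 + v\right)}$ ($k{\left(v \right)} = \frac{5}{4 \left(-6 + \left(1 v + 1\right)\right)} \left(2 + \frac{4}{4}\right) = \frac{5}{4 \left(-6 + \left(v + 1\right)\right)} \left(2 + 4 \cdot \frac{1}{4}\right) = \frac{5}{4 \left(-6 + \left(1 + v\right)\right)} \left(2 + 1\right) = \frac{5}{4 \left(-5 + v\right)} 3 = \frac{15}{4 \left(-5 + v\right)}$)
$\left(-491 + k{\left(-21 \right)}\right)^{2} = \left(-491 + \frac{15}{4 \left(-5 - 21\right)}\right)^{2} = \left(-491 + \frac{15}{4 \left(-26\right)}\right)^{2} = \left(-491 + \frac{15}{4} \left(- \frac{1}{26}\right)\right)^{2} = \left(-491 - \frac{15}{104}\right)^{2} = \left(- \frac{51079}{104}\right)^{2} = \frac{2609064241}{10816}$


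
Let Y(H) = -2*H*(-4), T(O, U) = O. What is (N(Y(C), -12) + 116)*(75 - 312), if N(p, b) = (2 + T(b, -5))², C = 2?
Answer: -51192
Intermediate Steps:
Y(H) = 8*H
N(p, b) = (2 + b)²
(N(Y(C), -12) + 116)*(75 - 312) = ((2 - 12)² + 116)*(75 - 312) = ((-10)² + 116)*(-237) = (100 + 116)*(-237) = 216*(-237) = -51192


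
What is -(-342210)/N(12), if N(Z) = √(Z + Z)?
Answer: 57035*√6/2 ≈ 69853.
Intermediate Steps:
N(Z) = √2*√Z (N(Z) = √(2*Z) = √2*√Z)
-(-342210)/N(12) = -(-342210)/(√2*√12) = -(-342210)/(√2*(2*√3)) = -(-342210)/(2*√6) = -(-342210)*√6/12 = -(-57035)*√6/2 = 57035*√6/2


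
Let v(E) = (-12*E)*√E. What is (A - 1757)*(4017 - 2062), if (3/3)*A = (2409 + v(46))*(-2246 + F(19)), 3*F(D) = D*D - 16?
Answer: -10039581880 + 2299689960*√46 ≈ 5.5577e+9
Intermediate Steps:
v(E) = -12*E^(3/2)
F(D) = -16/3 + D²/3 (F(D) = (D*D - 16)/3 = (D² - 16)/3 = (-16 + D²)/3 = -16/3 + D²/3)
A = -5133579 + 1176312*√46 (A = (2409 - 552*√46)*(-2246 + (-16/3 + (⅓)*19²)) = (2409 - 552*√46)*(-2246 + (-16/3 + (⅓)*361)) = (2409 - 552*√46)*(-2246 + (-16/3 + 361/3)) = (2409 - 552*√46)*(-2246 + 115) = (2409 - 552*√46)*(-2131) = -5133579 + 1176312*√46 ≈ 2.8446e+6)
(A - 1757)*(4017 - 2062) = ((-5133579 + 1176312*√46) - 1757)*(4017 - 2062) = (-5135336 + 1176312*√46)*1955 = -10039581880 + 2299689960*√46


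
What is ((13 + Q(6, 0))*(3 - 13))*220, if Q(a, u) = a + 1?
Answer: -44000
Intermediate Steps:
Q(a, u) = 1 + a
((13 + Q(6, 0))*(3 - 13))*220 = ((13 + (1 + 6))*(3 - 13))*220 = ((13 + 7)*(-10))*220 = (20*(-10))*220 = -200*220 = -44000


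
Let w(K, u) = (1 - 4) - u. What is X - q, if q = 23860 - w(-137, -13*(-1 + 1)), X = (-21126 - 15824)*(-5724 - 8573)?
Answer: 528250287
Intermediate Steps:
X = 528274150 (X = -36950*(-14297) = 528274150)
w(K, u) = -3 - u
q = 23863 (q = 23860 - (-3 - (-13)*(-1 + 1)) = 23860 - (-3 - (-13)*0) = 23860 - (-3 - 1*0) = 23860 - (-3 + 0) = 23860 - 1*(-3) = 23860 + 3 = 23863)
X - q = 528274150 - 1*23863 = 528274150 - 23863 = 528250287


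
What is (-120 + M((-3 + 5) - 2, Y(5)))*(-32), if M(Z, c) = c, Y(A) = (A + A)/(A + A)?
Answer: 3808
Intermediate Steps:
Y(A) = 1 (Y(A) = (2*A)/((2*A)) = (2*A)*(1/(2*A)) = 1)
(-120 + M((-3 + 5) - 2, Y(5)))*(-32) = (-120 + 1)*(-32) = -119*(-32) = 3808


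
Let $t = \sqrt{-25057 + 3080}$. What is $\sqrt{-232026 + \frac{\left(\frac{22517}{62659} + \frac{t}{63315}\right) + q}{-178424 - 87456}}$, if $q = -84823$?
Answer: $\frac{\sqrt{-992538096937776594629253849600 - 254108298486882 i \sqrt{21977}}}{2068262056980} \approx 9.141 \cdot 10^{-12} - 481.69 i$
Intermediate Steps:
$t = i \sqrt{21977}$ ($t = \sqrt{-21977} = i \sqrt{21977} \approx 148.25 i$)
$\sqrt{-232026 + \frac{\left(\frac{22517}{62659} + \frac{t}{63315}\right) + q}{-178424 - 87456}} = \sqrt{-232026 + \frac{\left(\frac{22517}{62659} + \frac{i \sqrt{21977}}{63315}\right) - 84823}{-178424 - 87456}} = \sqrt{-232026 + \frac{\left(22517 \cdot \frac{1}{62659} + i \sqrt{21977} \cdot \frac{1}{63315}\right) - 84823}{-265880}} = \sqrt{-232026 + \left(\left(\frac{22517}{62659} + \frac{i \sqrt{21977}}{63315}\right) - 84823\right) \left(- \frac{1}{265880}\right)} = \sqrt{-232026 + \left(- \frac{5314901840}{62659} + \frac{i \sqrt{21977}}{63315}\right) \left(- \frac{1}{265880}\right)} = \sqrt{-232026 + \left(\frac{132872546}{416494373} - \frac{i \sqrt{21977}}{16834192200}\right)} = \sqrt{- \frac{96637390517152}{416494373} - \frac{i \sqrt{21977}}{16834192200}}$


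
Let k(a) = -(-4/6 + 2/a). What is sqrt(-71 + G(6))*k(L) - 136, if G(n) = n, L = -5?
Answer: -136 + 16*I*sqrt(65)/15 ≈ -136.0 + 8.5997*I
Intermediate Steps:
k(a) = 2/3 - 2/a (k(a) = -(-4*1/6 + 2/a) = -(-2/3 + 2/a) = 2/3 - 2/a)
sqrt(-71 + G(6))*k(L) - 136 = sqrt(-71 + 6)*(2/3 - 2/(-5)) - 136 = sqrt(-65)*(2/3 - 2*(-1/5)) - 136 = (I*sqrt(65))*(2/3 + 2/5) - 136 = (I*sqrt(65))*(16/15) - 136 = 16*I*sqrt(65)/15 - 136 = -136 + 16*I*sqrt(65)/15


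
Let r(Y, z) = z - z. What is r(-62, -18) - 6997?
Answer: -6997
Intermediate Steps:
r(Y, z) = 0
r(-62, -18) - 6997 = 0 - 6997 = -6997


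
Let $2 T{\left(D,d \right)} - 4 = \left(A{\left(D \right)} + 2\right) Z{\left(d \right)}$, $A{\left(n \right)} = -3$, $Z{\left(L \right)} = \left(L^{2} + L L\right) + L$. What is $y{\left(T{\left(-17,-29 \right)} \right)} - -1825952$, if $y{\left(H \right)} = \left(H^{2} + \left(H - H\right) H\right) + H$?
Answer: $\frac{10019711}{4} \approx 2.5049 \cdot 10^{6}$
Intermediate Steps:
$Z{\left(L \right)} = L + 2 L^{2}$ ($Z{\left(L \right)} = \left(L^{2} + L^{2}\right) + L = 2 L^{2} + L = L + 2 L^{2}$)
$T{\left(D,d \right)} = 2 - \frac{d \left(1 + 2 d\right)}{2}$ ($T{\left(D,d \right)} = 2 + \frac{\left(-3 + 2\right) d \left(1 + 2 d\right)}{2} = 2 + \frac{\left(-1\right) d \left(1 + 2 d\right)}{2} = 2 - \frac{d \left(1 + 2 d\right)}{2}$)
$y{\left(H \right)} = H + H^{2}$ ($y{\left(H \right)} = \left(H^{2} + 0 H\right) + H = \left(H^{2} + 0\right) + H = H^{2} + H = H + H^{2}$)
$y{\left(T{\left(-17,-29 \right)} \right)} - -1825952 = \left(2 - \left(-29\right)^{2} - - \frac{29}{2}\right) \left(1 - \frac{1649}{2}\right) - -1825952 = \left(2 - 841 + \frac{29}{2}\right) \left(1 + \left(2 - 841 + \frac{29}{2}\right)\right) + 1825952 = - \frac{1649 \left(1 - \frac{1649}{2}\right)}{2} + 1825952 = \left(- \frac{1649}{2}\right) \left(- \frac{1647}{2}\right) + 1825952 = \frac{2715903}{4} + 1825952 = \frac{10019711}{4}$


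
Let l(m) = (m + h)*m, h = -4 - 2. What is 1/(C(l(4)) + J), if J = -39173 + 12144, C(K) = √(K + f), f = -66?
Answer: -27029/730566915 - I*√74/730566915 ≈ -3.6997e-5 - 1.1775e-8*I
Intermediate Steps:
h = -6
l(m) = m*(-6 + m) (l(m) = (m - 6)*m = (-6 + m)*m = m*(-6 + m))
C(K) = √(-66 + K) (C(K) = √(K - 66) = √(-66 + K))
J = -27029
1/(C(l(4)) + J) = 1/(√(-66 + 4*(-6 + 4)) - 27029) = 1/(√(-66 + 4*(-2)) - 27029) = 1/(√(-66 - 8) - 27029) = 1/(√(-74) - 27029) = 1/(I*√74 - 27029) = 1/(-27029 + I*√74)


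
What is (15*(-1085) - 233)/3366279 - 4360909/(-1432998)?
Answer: 77546986543/25523127378 ≈ 3.0383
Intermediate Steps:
(15*(-1085) - 233)/3366279 - 4360909/(-1432998) = (-16275 - 233)*(1/3366279) - 4360909*(-1/1432998) = -16508*1/3366279 + 622987/204714 = -16508/3366279 + 622987/204714 = 77546986543/25523127378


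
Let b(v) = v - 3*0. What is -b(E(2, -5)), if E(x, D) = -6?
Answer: 6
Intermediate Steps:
b(v) = v (b(v) = v + 0 = v)
-b(E(2, -5)) = -1*(-6) = 6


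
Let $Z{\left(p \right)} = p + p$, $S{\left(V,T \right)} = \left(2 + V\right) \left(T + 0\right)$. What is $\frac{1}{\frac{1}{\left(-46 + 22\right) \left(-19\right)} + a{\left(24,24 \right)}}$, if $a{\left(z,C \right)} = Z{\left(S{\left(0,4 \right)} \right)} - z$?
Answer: $- \frac{456}{3647} \approx -0.12503$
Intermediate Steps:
$S{\left(V,T \right)} = T \left(2 + V\right)$ ($S{\left(V,T \right)} = \left(2 + V\right) T = T \left(2 + V\right)$)
$Z{\left(p \right)} = 2 p$
$a{\left(z,C \right)} = 16 - z$ ($a{\left(z,C \right)} = 2 \cdot 4 \left(2 + 0\right) - z = 2 \cdot 4 \cdot 2 - z = 2 \cdot 8 - z = 16 - z$)
$\frac{1}{\frac{1}{\left(-46 + 22\right) \left(-19\right)} + a{\left(24,24 \right)}} = \frac{1}{\frac{1}{\left(-46 + 22\right) \left(-19\right)} + \left(16 - 24\right)} = \frac{1}{\frac{1}{\left(-24\right) \left(-19\right)} + \left(16 - 24\right)} = \frac{1}{\frac{1}{456} - 8} = \frac{1}{- \frac{3647}{456}} = - \frac{456}{3647}$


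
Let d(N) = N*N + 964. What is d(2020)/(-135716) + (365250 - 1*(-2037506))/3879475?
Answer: -553837756093/18803815325 ≈ -29.453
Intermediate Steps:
d(N) = 964 + N² (d(N) = N² + 964 = 964 + N²)
d(2020)/(-135716) + (365250 - 1*(-2037506))/3879475 = (964 + 2020²)/(-135716) + (365250 - 1*(-2037506))/3879475 = (964 + 4080400)*(-1/135716) + (365250 + 2037506)*(1/3879475) = 4081364*(-1/135716) + 2402756*(1/3879475) = -145763/4847 + 2402756/3879475 = -553837756093/18803815325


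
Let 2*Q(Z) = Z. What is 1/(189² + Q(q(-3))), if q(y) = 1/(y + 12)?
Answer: 18/642979 ≈ 2.7995e-5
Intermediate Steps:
q(y) = 1/(12 + y)
Q(Z) = Z/2
1/(189² + Q(q(-3))) = 1/(189² + 1/(2*(12 - 3))) = 1/(35721 + (½)/9) = 1/(35721 + (½)*(⅑)) = 1/(35721 + 1/18) = 1/(642979/18) = 18/642979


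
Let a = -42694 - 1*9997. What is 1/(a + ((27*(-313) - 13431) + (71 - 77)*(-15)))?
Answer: -1/74483 ≈ -1.3426e-5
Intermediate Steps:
a = -52691 (a = -42694 - 9997 = -52691)
1/(a + ((27*(-313) - 13431) + (71 - 77)*(-15))) = 1/(-52691 + ((27*(-313) - 13431) + (71 - 77)*(-15))) = 1/(-52691 + ((-8451 - 13431) - 6*(-15))) = 1/(-52691 + (-21882 + 90)) = 1/(-52691 - 21792) = 1/(-74483) = -1/74483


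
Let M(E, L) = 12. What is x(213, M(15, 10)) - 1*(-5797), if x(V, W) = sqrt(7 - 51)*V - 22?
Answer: 5775 + 426*I*sqrt(11) ≈ 5775.0 + 1412.9*I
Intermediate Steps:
x(V, W) = -22 + 2*I*V*sqrt(11) (x(V, W) = sqrt(-44)*V - 22 = (2*I*sqrt(11))*V - 22 = 2*I*V*sqrt(11) - 22 = -22 + 2*I*V*sqrt(11))
x(213, M(15, 10)) - 1*(-5797) = (-22 + 2*I*213*sqrt(11)) - 1*(-5797) = (-22 + 426*I*sqrt(11)) + 5797 = 5775 + 426*I*sqrt(11)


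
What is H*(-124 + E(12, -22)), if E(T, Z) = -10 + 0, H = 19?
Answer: -2546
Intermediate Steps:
E(T, Z) = -10
H*(-124 + E(12, -22)) = 19*(-124 - 10) = 19*(-134) = -2546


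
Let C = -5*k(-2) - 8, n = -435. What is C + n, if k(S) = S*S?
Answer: -463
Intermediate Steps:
k(S) = S²
C = -28 (C = -5*(-2)² - 8 = -5*4 - 8 = -20 - 8 = -28)
C + n = -28 - 435 = -463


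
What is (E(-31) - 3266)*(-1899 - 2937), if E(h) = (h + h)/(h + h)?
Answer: 15789540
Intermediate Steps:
E(h) = 1 (E(h) = (2*h)/((2*h)) = (2*h)*(1/(2*h)) = 1)
(E(-31) - 3266)*(-1899 - 2937) = (1 - 3266)*(-1899 - 2937) = -3265*(-4836) = 15789540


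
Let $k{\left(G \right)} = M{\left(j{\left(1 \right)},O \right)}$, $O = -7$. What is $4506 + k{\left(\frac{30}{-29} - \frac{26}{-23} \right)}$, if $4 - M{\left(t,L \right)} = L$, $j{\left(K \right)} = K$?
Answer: $4517$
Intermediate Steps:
$M{\left(t,L \right)} = 4 - L$
$k{\left(G \right)} = 11$ ($k{\left(G \right)} = 4 - -7 = 4 + 7 = 11$)
$4506 + k{\left(\frac{30}{-29} - \frac{26}{-23} \right)} = 4506 + 11 = 4517$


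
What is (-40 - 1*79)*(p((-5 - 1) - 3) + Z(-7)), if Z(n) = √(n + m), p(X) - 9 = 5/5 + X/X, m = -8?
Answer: -1309 - 119*I*√15 ≈ -1309.0 - 460.89*I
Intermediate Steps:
p(X) = 11 (p(X) = 9 + (5/5 + X/X) = 9 + (5*(⅕) + 1) = 9 + (1 + 1) = 9 + 2 = 11)
Z(n) = √(-8 + n) (Z(n) = √(n - 8) = √(-8 + n))
(-40 - 1*79)*(p((-5 - 1) - 3) + Z(-7)) = (-40 - 1*79)*(11 + √(-8 - 7)) = (-40 - 79)*(11 + √(-15)) = -119*(11 + I*√15) = -1309 - 119*I*√15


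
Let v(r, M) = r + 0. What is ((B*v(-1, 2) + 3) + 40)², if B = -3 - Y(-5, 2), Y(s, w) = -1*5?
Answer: 1681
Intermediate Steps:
Y(s, w) = -5
v(r, M) = r
B = 2 (B = -3 - 1*(-5) = -3 + 5 = 2)
((B*v(-1, 2) + 3) + 40)² = ((2*(-1) + 3) + 40)² = ((-2 + 3) + 40)² = (1 + 40)² = 41² = 1681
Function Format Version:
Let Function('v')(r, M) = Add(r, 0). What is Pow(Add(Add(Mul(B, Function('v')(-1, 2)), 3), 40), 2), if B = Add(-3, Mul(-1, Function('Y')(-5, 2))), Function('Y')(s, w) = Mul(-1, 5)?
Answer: 1681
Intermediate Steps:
Function('Y')(s, w) = -5
Function('v')(r, M) = r
B = 2 (B = Add(-3, Mul(-1, -5)) = Add(-3, 5) = 2)
Pow(Add(Add(Mul(B, Function('v')(-1, 2)), 3), 40), 2) = Pow(Add(Add(Mul(2, -1), 3), 40), 2) = Pow(Add(Add(-2, 3), 40), 2) = Pow(Add(1, 40), 2) = Pow(41, 2) = 1681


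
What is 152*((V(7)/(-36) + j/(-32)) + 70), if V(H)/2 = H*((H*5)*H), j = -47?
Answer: -130283/36 ≈ -3619.0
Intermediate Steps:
V(H) = 10*H³ (V(H) = 2*(H*((H*5)*H)) = 2*(H*((5*H)*H)) = 2*(H*(5*H²)) = 2*(5*H³) = 10*H³)
152*((V(7)/(-36) + j/(-32)) + 70) = 152*(((10*7³)/(-36) - 47/(-32)) + 70) = 152*(((10*343)*(-1/36) - 47*(-1/32)) + 70) = 152*((3430*(-1/36) + 47/32) + 70) = 152*((-1715/18 + 47/32) + 70) = 152*(-27017/288 + 70) = 152*(-6857/288) = -130283/36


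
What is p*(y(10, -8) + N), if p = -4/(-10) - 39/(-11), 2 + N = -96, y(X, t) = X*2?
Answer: -16926/55 ≈ -307.75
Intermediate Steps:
y(X, t) = 2*X
N = -98 (N = -2 - 96 = -98)
p = 217/55 (p = -4*(-1/10) - 39*(-1/11) = 2/5 + 39/11 = 217/55 ≈ 3.9455)
p*(y(10, -8) + N) = 217*(2*10 - 98)/55 = 217*(20 - 98)/55 = (217/55)*(-78) = -16926/55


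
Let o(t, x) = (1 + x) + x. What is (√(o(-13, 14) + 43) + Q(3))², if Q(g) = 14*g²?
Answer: 15948 + 1512*√2 ≈ 18086.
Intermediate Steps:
o(t, x) = 1 + 2*x
(√(o(-13, 14) + 43) + Q(3))² = (√((1 + 2*14) + 43) + 14*3²)² = (√((1 + 28) + 43) + 14*9)² = (√(29 + 43) + 126)² = (√72 + 126)² = (6*√2 + 126)² = (126 + 6*√2)²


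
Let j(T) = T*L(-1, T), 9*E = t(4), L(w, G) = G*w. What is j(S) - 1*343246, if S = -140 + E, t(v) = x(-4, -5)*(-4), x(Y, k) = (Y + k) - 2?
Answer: -29281582/81 ≈ -3.6150e+5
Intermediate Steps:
x(Y, k) = -2 + Y + k
t(v) = 44 (t(v) = (-2 - 4 - 5)*(-4) = -11*(-4) = 44)
E = 44/9 (E = (1/9)*44 = 44/9 ≈ 4.8889)
S = -1216/9 (S = -140 + 44/9 = -1216/9 ≈ -135.11)
j(T) = -T**2 (j(T) = T*(T*(-1)) = T*(-T) = -T**2)
j(S) - 1*343246 = -(-1216/9)**2 - 1*343246 = -1*1478656/81 - 343246 = -1478656/81 - 343246 = -29281582/81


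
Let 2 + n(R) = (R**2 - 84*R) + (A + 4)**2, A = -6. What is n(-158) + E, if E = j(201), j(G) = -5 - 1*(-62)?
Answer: 38295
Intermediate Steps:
j(G) = 57 (j(G) = -5 + 62 = 57)
E = 57
n(R) = 2 + R**2 - 84*R (n(R) = -2 + ((R**2 - 84*R) + (-6 + 4)**2) = -2 + ((R**2 - 84*R) + (-2)**2) = -2 + ((R**2 - 84*R) + 4) = -2 + (4 + R**2 - 84*R) = 2 + R**2 - 84*R)
n(-158) + E = (2 + (-158)**2 - 84*(-158)) + 57 = (2 + 24964 + 13272) + 57 = 38238 + 57 = 38295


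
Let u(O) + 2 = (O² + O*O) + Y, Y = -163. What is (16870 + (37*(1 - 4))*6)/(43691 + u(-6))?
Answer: 8102/21799 ≈ 0.37167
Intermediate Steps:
u(O) = -165 + 2*O² (u(O) = -2 + ((O² + O*O) - 163) = -2 + ((O² + O²) - 163) = -2 + (2*O² - 163) = -2 + (-163 + 2*O²) = -165 + 2*O²)
(16870 + (37*(1 - 4))*6)/(43691 + u(-6)) = (16870 + (37*(1 - 4))*6)/(43691 + (-165 + 2*(-6)²)) = (16870 + (37*(-3))*6)/(43691 + (-165 + 2*36)) = (16870 - 111*6)/(43691 + (-165 + 72)) = (16870 - 666)/(43691 - 93) = 16204/43598 = 16204*(1/43598) = 8102/21799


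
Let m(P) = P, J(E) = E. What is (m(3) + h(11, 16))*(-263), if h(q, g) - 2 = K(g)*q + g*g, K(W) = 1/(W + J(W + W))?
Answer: -3297757/48 ≈ -68703.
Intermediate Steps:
K(W) = 1/(3*W) (K(W) = 1/(W + (W + W)) = 1/(W + 2*W) = 1/(3*W))
h(q, g) = 2 + g² + q/(3*g) (h(q, g) = 2 + ((1/(3*g))*q + g*g) = 2 + (q/(3*g) + g²) = 2 + (g² + q/(3*g)) = 2 + g² + q/(3*g))
(m(3) + h(11, 16))*(-263) = (3 + (2 + 16² + (⅓)*11/16))*(-263) = (3 + (2 + 256 + (⅓)*11*(1/16)))*(-263) = (3 + (2 + 256 + 11/48))*(-263) = (3 + 12395/48)*(-263) = (12539/48)*(-263) = -3297757/48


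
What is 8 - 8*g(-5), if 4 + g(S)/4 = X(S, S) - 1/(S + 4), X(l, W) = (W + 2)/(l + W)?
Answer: 472/5 ≈ 94.400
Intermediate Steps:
X(l, W) = (2 + W)/(W + l)
g(S) = -16 - 4/(4 + S) + 2*(2 + S)/S (g(S) = -16 + 4*((2 + S)/(S + S) - 1/(S + 4)) = -16 + 4*((2 + S)/((2*S)) - 1/(4 + S)) = -16 + 4*((1/(2*S))*(2 + S) - 1/(4 + S)) = -16 + 4*((2 + S)/(2*S) - 1/(4 + S)) = -16 + 4*(-1/(4 + S) + (2 + S)/(2*S)) = -16 + (-4/(4 + S) + 2*(2 + S)/S) = -16 - 4/(4 + S) + 2*(2 + S)/S)
8 - 8*g(-5) = 8 - 16*(8 - 28*(-5) - 7*(-5)**2)/((-5)*(4 - 5)) = 8 - 16*(-1)*(8 + 140 - 7*25)/(5*(-1)) = 8 - 16*(-1)*(-1)*(8 + 140 - 175)/5 = 8 - 16*(-1)*(-1)*(-27)/5 = 8 - 8*(-54/5) = 8 + 432/5 = 472/5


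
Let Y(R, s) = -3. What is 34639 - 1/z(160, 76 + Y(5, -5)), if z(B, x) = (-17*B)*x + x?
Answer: 6875391194/198487 ≈ 34639.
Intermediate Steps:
z(B, x) = x - 17*B*x (z(B, x) = -17*B*x + x = x - 17*B*x)
34639 - 1/z(160, 76 + Y(5, -5)) = 34639 - 1/((76 - 3)*(1 - 17*160)) = 34639 - 1/(73*(1 - 2720)) = 34639 - 1/(73*(-2719)) = 34639 - 1/(-198487) = 34639 - 1*(-1/198487) = 34639 + 1/198487 = 6875391194/198487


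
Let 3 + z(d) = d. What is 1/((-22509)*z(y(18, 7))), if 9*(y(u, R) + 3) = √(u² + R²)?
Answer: 54/6360043 + √373/6360043 ≈ 1.1527e-5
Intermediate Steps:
y(u, R) = -3 + √(R² + u²)/9 (y(u, R) = -3 + √(u² + R²)/9 = -3 + √(R² + u²)/9)
z(d) = -3 + d
1/((-22509)*z(y(18, 7))) = 1/((-22509)*(-3 + (-3 + √(7² + 18²)/9))) = -1/(22509*(-3 + (-3 + √(49 + 324)/9))) = -1/(22509*(-3 + (-3 + √373/9))) = -1/(22509*(-6 + √373/9))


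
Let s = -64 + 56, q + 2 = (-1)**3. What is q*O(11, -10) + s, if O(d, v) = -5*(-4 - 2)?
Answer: -98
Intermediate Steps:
O(d, v) = 30 (O(d, v) = -5*(-6) = 30)
q = -3 (q = -2 + (-1)**3 = -2 - 1 = -3)
s = -8
q*O(11, -10) + s = -3*30 - 8 = -90 - 8 = -98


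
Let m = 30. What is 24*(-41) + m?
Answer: -954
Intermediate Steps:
24*(-41) + m = 24*(-41) + 30 = -984 + 30 = -954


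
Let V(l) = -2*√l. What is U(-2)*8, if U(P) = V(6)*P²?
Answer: -64*√6 ≈ -156.77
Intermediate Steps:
U(P) = -2*√6*P² (U(P) = (-2*√6)*P² = -2*√6*P²)
U(-2)*8 = -2*√6*(-2)²*8 = -2*√6*4*8 = -8*√6*8 = -64*√6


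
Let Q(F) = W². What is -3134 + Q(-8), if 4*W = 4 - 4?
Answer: -3134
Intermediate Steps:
W = 0 (W = (4 - 4)/4 = (¼)*0 = 0)
Q(F) = 0 (Q(F) = 0² = 0)
-3134 + Q(-8) = -3134 + 0 = -3134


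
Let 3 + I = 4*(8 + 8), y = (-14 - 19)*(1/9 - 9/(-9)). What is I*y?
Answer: -6710/3 ≈ -2236.7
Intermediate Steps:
y = -110/3 (y = -33*(1*(1/9) - 9*(-1/9)) = -33*(1/9 + 1) = -33*10/9 = -110/3 ≈ -36.667)
I = 61 (I = -3 + 4*(8 + 8) = -3 + 4*16 = -3 + 64 = 61)
I*y = 61*(-110/3) = -6710/3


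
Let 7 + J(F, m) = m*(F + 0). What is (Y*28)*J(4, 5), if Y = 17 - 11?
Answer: 2184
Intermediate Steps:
Y = 6
J(F, m) = -7 + F*m (J(F, m) = -7 + m*(F + 0) = -7 + m*F = -7 + F*m)
(Y*28)*J(4, 5) = (6*28)*(-7 + 4*5) = 168*(-7 + 20) = 168*13 = 2184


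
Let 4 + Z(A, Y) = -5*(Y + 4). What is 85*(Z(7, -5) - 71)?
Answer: -5950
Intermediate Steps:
Z(A, Y) = -24 - 5*Y (Z(A, Y) = -4 - 5*(Y + 4) = -4 - 5*(4 + Y) = -4 + (-20 - 5*Y) = -24 - 5*Y)
85*(Z(7, -5) - 71) = 85*((-24 - 5*(-5)) - 71) = 85*((-24 + 25) - 71) = 85*(1 - 71) = 85*(-70) = -5950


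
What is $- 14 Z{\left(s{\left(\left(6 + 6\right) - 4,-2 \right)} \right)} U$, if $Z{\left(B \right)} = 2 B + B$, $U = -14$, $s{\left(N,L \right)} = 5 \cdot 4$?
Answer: $11760$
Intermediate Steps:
$s{\left(N,L \right)} = 20$
$Z{\left(B \right)} = 3 B$
$- 14 Z{\left(s{\left(\left(6 + 6\right) - 4,-2 \right)} \right)} U = - 14 \cdot 3 \cdot 20 \left(-14\right) = \left(-14\right) 60 \left(-14\right) = \left(-840\right) \left(-14\right) = 11760$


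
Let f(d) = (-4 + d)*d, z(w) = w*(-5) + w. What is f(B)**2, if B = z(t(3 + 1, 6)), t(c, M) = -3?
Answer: 9216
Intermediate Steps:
z(w) = -4*w (z(w) = -5*w + w = -4*w)
B = 12 (B = -4*(-3) = 12)
f(d) = d*(-4 + d)
f(B)**2 = (12*(-4 + 12))**2 = (12*8)**2 = 96**2 = 9216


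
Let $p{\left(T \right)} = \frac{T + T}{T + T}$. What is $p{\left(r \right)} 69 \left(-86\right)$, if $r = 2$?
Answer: $-5934$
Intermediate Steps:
$p{\left(T \right)} = 1$ ($p{\left(T \right)} = \frac{2 T}{2 T} = 2 T \frac{1}{2 T} = 1$)
$p{\left(r \right)} 69 \left(-86\right) = 1 \cdot 69 \left(-86\right) = 69 \left(-86\right) = -5934$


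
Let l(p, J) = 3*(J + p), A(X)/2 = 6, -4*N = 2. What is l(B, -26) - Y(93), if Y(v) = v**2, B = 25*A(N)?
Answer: -7827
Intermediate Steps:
N = -1/2 (N = -1/4*2 = -1/2 ≈ -0.50000)
A(X) = 12 (A(X) = 2*6 = 12)
B = 300 (B = 25*12 = 300)
l(p, J) = 3*J + 3*p
l(B, -26) - Y(93) = (3*(-26) + 3*300) - 1*93**2 = (-78 + 900) - 1*8649 = 822 - 8649 = -7827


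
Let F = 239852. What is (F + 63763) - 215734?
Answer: 87881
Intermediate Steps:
(F + 63763) - 215734 = (239852 + 63763) - 215734 = 303615 - 215734 = 87881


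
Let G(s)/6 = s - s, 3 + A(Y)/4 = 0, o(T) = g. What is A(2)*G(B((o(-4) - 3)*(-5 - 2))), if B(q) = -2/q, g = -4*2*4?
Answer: 0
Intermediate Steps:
g = -32 (g = -8*4 = -32)
o(T) = -32
A(Y) = -12 (A(Y) = -12 + 4*0 = -12 + 0 = -12)
G(s) = 0 (G(s) = 6*(s - s) = 6*0 = 0)
A(2)*G(B((o(-4) - 3)*(-5 - 2))) = -12*0 = 0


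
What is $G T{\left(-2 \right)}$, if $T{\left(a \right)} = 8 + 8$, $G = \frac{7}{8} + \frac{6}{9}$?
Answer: $\frac{74}{3} \approx 24.667$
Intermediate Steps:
$G = \frac{37}{24}$ ($G = 7 \cdot \frac{1}{8} + 6 \cdot \frac{1}{9} = \frac{7}{8} + \frac{2}{3} = \frac{37}{24} \approx 1.5417$)
$T{\left(a \right)} = 16$
$G T{\left(-2 \right)} = \frac{37}{24} \cdot 16 = \frac{74}{3}$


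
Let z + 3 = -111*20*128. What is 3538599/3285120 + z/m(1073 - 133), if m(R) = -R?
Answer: 15613930627/51466880 ≈ 303.38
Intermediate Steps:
z = -284163 (z = -3 - 111*20*128 = -3 - 2220*128 = -3 - 284160 = -284163)
3538599/3285120 + z/m(1073 - 133) = 3538599/3285120 - 284163*(-1/(1073 - 133)) = 3538599*(1/3285120) - 284163/((-1*940)) = 1179533/1095040 - 284163/(-940) = 1179533/1095040 - 284163*(-1/940) = 1179533/1095040 + 284163/940 = 15613930627/51466880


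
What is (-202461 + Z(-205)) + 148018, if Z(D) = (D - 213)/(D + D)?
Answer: -11160606/205 ≈ -54442.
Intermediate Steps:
Z(D) = (-213 + D)/(2*D) (Z(D) = (-213 + D)/((2*D)) = (-213 + D)*(1/(2*D)) = (-213 + D)/(2*D))
(-202461 + Z(-205)) + 148018 = (-202461 + (1/2)*(-213 - 205)/(-205)) + 148018 = (-202461 + (1/2)*(-1/205)*(-418)) + 148018 = (-202461 + 209/205) + 148018 = -41504296/205 + 148018 = -11160606/205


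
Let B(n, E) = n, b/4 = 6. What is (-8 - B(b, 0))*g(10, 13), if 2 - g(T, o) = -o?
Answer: -480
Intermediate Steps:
b = 24 (b = 4*6 = 24)
g(T, o) = 2 + o (g(T, o) = 2 - (-1)*o = 2 + o)
(-8 - B(b, 0))*g(10, 13) = (-8 - 1*24)*(2 + 13) = (-8 - 24)*15 = -32*15 = -480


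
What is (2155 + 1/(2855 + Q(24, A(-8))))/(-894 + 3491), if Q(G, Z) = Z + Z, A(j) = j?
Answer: 6118046/7372883 ≈ 0.82980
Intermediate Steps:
Q(G, Z) = 2*Z
(2155 + 1/(2855 + Q(24, A(-8))))/(-894 + 3491) = (2155 + 1/(2855 + 2*(-8)))/(-894 + 3491) = (2155 + 1/(2855 - 16))/2597 = (2155 + 1/2839)*(1/2597) = (6118046/2839)*(1/2597) = 6118046/7372883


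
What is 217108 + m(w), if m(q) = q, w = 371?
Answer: 217479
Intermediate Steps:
217108 + m(w) = 217108 + 371 = 217479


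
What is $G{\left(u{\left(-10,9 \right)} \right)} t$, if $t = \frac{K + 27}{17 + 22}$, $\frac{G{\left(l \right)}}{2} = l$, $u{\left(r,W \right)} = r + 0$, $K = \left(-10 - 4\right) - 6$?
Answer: $- \frac{140}{39} \approx -3.5897$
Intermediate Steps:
$K = -20$ ($K = -14 - 6 = -20$)
$u{\left(r,W \right)} = r$
$G{\left(l \right)} = 2 l$
$t = \frac{7}{39}$ ($t = \frac{-20 + 27}{17 + 22} = \frac{7}{39} \approx 0.17949$)
$G{\left(u{\left(-10,9 \right)} \right)} t = 2 \left(-10\right) \frac{7}{39} = \left(-20\right) \frac{7}{39} = - \frac{140}{39}$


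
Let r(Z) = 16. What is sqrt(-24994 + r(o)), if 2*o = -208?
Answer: I*sqrt(24978) ≈ 158.04*I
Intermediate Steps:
o = -104 (o = (1/2)*(-208) = -104)
sqrt(-24994 + r(o)) = sqrt(-24994 + 16) = sqrt(-24978) = I*sqrt(24978)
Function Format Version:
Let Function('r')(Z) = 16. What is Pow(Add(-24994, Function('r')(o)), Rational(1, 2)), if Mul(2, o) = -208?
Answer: Mul(I, Pow(24978, Rational(1, 2))) ≈ Mul(158.04, I)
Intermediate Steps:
o = -104 (o = Mul(Rational(1, 2), -208) = -104)
Pow(Add(-24994, Function('r')(o)), Rational(1, 2)) = Pow(Add(-24994, 16), Rational(1, 2)) = Pow(-24978, Rational(1, 2)) = Mul(I, Pow(24978, Rational(1, 2)))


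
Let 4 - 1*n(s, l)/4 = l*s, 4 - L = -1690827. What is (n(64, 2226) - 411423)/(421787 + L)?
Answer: -981263/2112618 ≈ -0.46448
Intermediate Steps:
L = 1690831 (L = 4 - 1*(-1690827) = 4 + 1690827 = 1690831)
n(s, l) = 16 - 4*l*s
(n(64, 2226) - 411423)/(421787 + L) = ((16 - 4*2226*64) - 411423)/(421787 + 1690831) = ((16 - 569856) - 411423)/2112618 = (-569840 - 411423)*(1/2112618) = -981263*1/2112618 = -981263/2112618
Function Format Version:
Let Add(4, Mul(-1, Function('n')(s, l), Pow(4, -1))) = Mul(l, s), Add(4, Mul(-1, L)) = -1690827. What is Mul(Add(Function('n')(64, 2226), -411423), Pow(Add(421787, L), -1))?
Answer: Rational(-981263, 2112618) ≈ -0.46448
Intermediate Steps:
L = 1690831 (L = Add(4, Mul(-1, -1690827)) = Add(4, 1690827) = 1690831)
Function('n')(s, l) = Add(16, Mul(-4, l, s)) (Function('n')(s, l) = Add(16, Mul(-4, Mul(l, s))) = Add(16, Mul(-4, l, s)))
Mul(Add(Function('n')(64, 2226), -411423), Pow(Add(421787, L), -1)) = Mul(Add(Add(16, Mul(-4, 2226, 64)), -411423), Pow(Add(421787, 1690831), -1)) = Mul(Add(Add(16, -569856), -411423), Pow(2112618, -1)) = Mul(Add(-569840, -411423), Rational(1, 2112618)) = Mul(-981263, Rational(1, 2112618)) = Rational(-981263, 2112618)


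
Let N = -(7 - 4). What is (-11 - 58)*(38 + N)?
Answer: -2415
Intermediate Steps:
N = -3 (N = -1*3 = -3)
(-11 - 58)*(38 + N) = (-11 - 58)*(38 - 3) = -69*35 = -2415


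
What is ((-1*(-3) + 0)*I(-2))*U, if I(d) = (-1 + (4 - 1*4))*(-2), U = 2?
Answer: 12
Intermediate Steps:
I(d) = 2 (I(d) = (-1 + (4 - 4))*(-2) = (-1 + 0)*(-2) = -1*(-2) = 2)
((-1*(-3) + 0)*I(-2))*U = ((-1*(-3) + 0)*2)*2 = ((3 + 0)*2)*2 = (3*2)*2 = 6*2 = 12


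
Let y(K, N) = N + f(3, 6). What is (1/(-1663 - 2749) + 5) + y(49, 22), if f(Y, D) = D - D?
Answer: 119123/4412 ≈ 27.000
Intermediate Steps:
f(Y, D) = 0
y(K, N) = N (y(K, N) = N + 0 = N)
(1/(-1663 - 2749) + 5) + y(49, 22) = (1/(-1663 - 2749) + 5) + 22 = (1/(-4412) + 5) + 22 = (-1/4412 + 5) + 22 = 22059/4412 + 22 = 119123/4412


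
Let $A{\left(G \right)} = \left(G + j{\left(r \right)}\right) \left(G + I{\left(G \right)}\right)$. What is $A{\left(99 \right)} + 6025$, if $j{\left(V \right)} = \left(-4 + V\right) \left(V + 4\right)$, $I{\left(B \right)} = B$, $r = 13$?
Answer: $55921$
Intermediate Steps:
$j{\left(V \right)} = \left(-4 + V\right) \left(4 + V\right)$
$A{\left(G \right)} = 2 G \left(153 + G\right)$ ($A{\left(G \right)} = \left(G - \left(16 - 13^{2}\right)\right) \left(G + G\right) = \left(G + \left(-16 + 169\right)\right) 2 G = \left(G + 153\right) 2 G = \left(153 + G\right) 2 G = 2 G \left(153 + G\right)$)
$A{\left(99 \right)} + 6025 = 2 \cdot 99 \left(153 + 99\right) + 6025 = 2 \cdot 99 \cdot 252 + 6025 = 49896 + 6025 = 55921$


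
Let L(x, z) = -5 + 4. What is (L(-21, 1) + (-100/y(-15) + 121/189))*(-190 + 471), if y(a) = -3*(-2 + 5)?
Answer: 570992/189 ≈ 3021.1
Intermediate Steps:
y(a) = -9 (y(a) = -3*3 = -9)
L(x, z) = -1
(L(-21, 1) + (-100/y(-15) + 121/189))*(-190 + 471) = (-1 + (-100/(-9) + 121/189))*(-190 + 471) = (-1 + (-100*(-⅑) + 121*(1/189)))*281 = (-1 + (100/9 + 121/189))*281 = (-1 + 2221/189)*281 = (2032/189)*281 = 570992/189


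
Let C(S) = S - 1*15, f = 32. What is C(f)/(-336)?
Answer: -17/336 ≈ -0.050595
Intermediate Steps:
C(S) = -15 + S (C(S) = S - 15 = -15 + S)
C(f)/(-336) = (-15 + 32)/(-336) = 17*(-1/336) = -17/336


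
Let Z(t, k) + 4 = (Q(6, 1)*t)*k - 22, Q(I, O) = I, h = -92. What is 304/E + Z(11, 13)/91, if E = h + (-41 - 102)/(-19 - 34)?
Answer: 190128/33131 ≈ 5.7387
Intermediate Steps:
Z(t, k) = -26 + 6*k*t (Z(t, k) = -4 + ((6*t)*k - 22) = -4 + (6*k*t - 22) = -4 + (-22 + 6*k*t) = -26 + 6*k*t)
E = -4733/53 (E = -92 + (-41 - 102)/(-19 - 34) = -92 - 143/(-53) = -92 - 143*(-1/53) = -92 + 143/53 = -4733/53 ≈ -89.302)
304/E + Z(11, 13)/91 = 304/(-4733/53) + (-26 + 6*13*11)/91 = 304*(-53/4733) + (-26 + 858)*(1/91) = -16112/4733 + 832*(1/91) = -16112/4733 + 64/7 = 190128/33131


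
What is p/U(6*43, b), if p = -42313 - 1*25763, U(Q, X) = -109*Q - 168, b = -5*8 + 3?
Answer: 11346/4715 ≈ 2.4064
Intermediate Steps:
b = -37 (b = -40 + 3 = -37)
U(Q, X) = -168 - 109*Q
p = -68076 (p = -42313 - 25763 = -68076)
p/U(6*43, b) = -68076/(-168 - 654*43) = -68076/(-168 - 109*258) = -68076/(-168 - 28122) = -68076/(-28290) = -68076*(-1/28290) = 11346/4715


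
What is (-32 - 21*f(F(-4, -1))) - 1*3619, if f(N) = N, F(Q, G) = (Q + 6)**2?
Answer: -3735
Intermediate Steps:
F(Q, G) = (6 + Q)**2
(-32 - 21*f(F(-4, -1))) - 1*3619 = (-32 - 21*(6 - 4)**2) - 1*3619 = (-32 - 21*2**2) - 3619 = (-32 - 21*4) - 3619 = (-32 - 84) - 3619 = -116 - 3619 = -3735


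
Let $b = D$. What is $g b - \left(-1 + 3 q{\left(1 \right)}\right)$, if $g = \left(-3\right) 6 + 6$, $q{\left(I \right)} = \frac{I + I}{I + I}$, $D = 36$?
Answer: $-434$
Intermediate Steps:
$q{\left(I \right)} = 1$ ($q{\left(I \right)} = \frac{2 I}{2 I} = 2 I \frac{1}{2 I} = 1$)
$b = 36$
$g = -12$ ($g = -18 + 6 = -12$)
$g b - \left(-1 + 3 q{\left(1 \right)}\right) = \left(-12\right) 36 + \left(\left(-3\right) 1 + 1\right) = -432 + \left(-3 + 1\right) = -432 - 2 = -434$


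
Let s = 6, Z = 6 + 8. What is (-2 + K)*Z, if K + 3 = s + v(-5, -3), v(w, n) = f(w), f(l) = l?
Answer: -56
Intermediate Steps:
v(w, n) = w
Z = 14
K = -2 (K = -3 + (6 - 5) = -3 + 1 = -2)
(-2 + K)*Z = (-2 - 2)*14 = -4*14 = -56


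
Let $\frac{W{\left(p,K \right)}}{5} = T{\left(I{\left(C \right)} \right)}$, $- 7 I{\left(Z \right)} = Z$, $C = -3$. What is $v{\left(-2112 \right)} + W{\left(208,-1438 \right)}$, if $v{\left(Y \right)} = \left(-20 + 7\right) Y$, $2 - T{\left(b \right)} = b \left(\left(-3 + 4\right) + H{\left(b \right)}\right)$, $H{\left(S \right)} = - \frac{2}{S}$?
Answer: $\frac{192317}{7} \approx 27474.0$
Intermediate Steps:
$I{\left(Z \right)} = - \frac{Z}{7}$
$T{\left(b \right)} = 2 - b \left(1 - \frac{2}{b}\right)$ ($T{\left(b \right)} = 2 - b \left(\left(-3 + 4\right) - \frac{2}{b}\right) = 2 - b \left(1 - \frac{2}{b}\right)$)
$W{\left(p,K \right)} = \frac{125}{7}$ ($W{\left(p,K \right)} = 5 \left(4 - \left(- \frac{1}{7}\right) \left(-3\right)\right) = 5 \left(4 - \frac{3}{7}\right) = 5 \cdot \frac{25}{7} = \frac{125}{7}$)
$v{\left(Y \right)} = - 13 Y$
$v{\left(-2112 \right)} + W{\left(208,-1438 \right)} = \left(-13\right) \left(-2112\right) + \frac{125}{7} = 27456 + \frac{125}{7} = \frac{192317}{7}$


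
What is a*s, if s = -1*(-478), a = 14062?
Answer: 6721636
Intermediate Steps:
s = 478
a*s = 14062*478 = 6721636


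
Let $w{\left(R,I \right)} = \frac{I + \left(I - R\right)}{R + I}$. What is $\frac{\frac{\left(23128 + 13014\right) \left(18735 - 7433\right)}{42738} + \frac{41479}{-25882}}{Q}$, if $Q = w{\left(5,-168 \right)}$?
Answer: $\frac{50675865738127}{11093982834} \approx 4567.9$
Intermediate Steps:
$w{\left(R,I \right)} = \frac{- R + 2 I}{I + R}$
$Q = \frac{341}{163}$ ($Q = \frac{\left(-1\right) 5 + 2 \left(-168\right)}{-168 + 5} = \frac{-5 - 336}{-163} = \left(- \frac{1}{163}\right) \left(-341\right) = \frac{341}{163} \approx 2.092$)
$\frac{\frac{\left(23128 + 13014\right) \left(18735 - 7433\right)}{42738} + \frac{41479}{-25882}}{Q} = \frac{\frac{\left(23128 + 13014\right) \left(18735 - 7433\right)}{42738} + \frac{41479}{-25882}}{\frac{341}{163}} = \left(36142 \cdot 11302 \cdot \frac{1}{42738} + 41479 \left(- \frac{1}{25882}\right)\right) \frac{163}{341} = \left(408476884 \cdot \frac{1}{42738} - \frac{41479}{25882}\right) \frac{163}{341} = \left(\frac{12014026}{1257} - \frac{41479}{25882}\right) \frac{163}{341} = \frac{310894881829}{32533674} \cdot \frac{163}{341} = \frac{50675865738127}{11093982834}$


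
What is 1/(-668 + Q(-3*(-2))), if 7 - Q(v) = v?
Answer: -1/667 ≈ -0.0014993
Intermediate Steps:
Q(v) = 7 - v
1/(-668 + Q(-3*(-2))) = 1/(-668 + (7 - (-3)*(-2))) = 1/(-668 + (7 - 1*6)) = 1/(-668 + (7 - 6)) = 1/(-668 + 1) = 1/(-667) = -1/667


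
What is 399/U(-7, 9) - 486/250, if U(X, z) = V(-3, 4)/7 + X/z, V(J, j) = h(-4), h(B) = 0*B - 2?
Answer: -3158406/8375 ≈ -377.12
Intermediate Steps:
h(B) = -2 (h(B) = 0 - 2 = -2)
V(J, j) = -2
U(X, z) = -2/7 + X/z
399/U(-7, 9) - 486/250 = 399/(-2/7 - 7/9) - 486/250 = 399/(-2/7 - 7*⅑) - 486*1/250 = 399/(-2/7 - 7/9) - 243/125 = 399/(-67/63) - 243/125 = 399*(-63/67) - 243/125 = -25137/67 - 243/125 = -3158406/8375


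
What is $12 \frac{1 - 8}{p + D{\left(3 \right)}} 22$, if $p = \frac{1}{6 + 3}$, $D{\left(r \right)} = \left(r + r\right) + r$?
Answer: $- \frac{8316}{41} \approx -202.83$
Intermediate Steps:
$D{\left(r \right)} = 3 r$ ($D{\left(r \right)} = 2 r + r = 3 r$)
$p = \frac{1}{9} \approx 0.11111$
$12 \frac{1 - 8}{p + D{\left(3 \right)}} 22 = 12 \frac{1 - 8}{\frac{1}{9} + 3 \cdot 3} \cdot 22 = 12 \left(- \frac{7}{\frac{1}{9} + 9}\right) 22 = 12 \left(- \frac{7}{\frac{82}{9}}\right) 22 = 12 \left(\left(-7\right) \frac{9}{82}\right) 22 = 12 \left(- \frac{63}{82}\right) 22 = \left(- \frac{378}{41}\right) 22 = - \frac{8316}{41}$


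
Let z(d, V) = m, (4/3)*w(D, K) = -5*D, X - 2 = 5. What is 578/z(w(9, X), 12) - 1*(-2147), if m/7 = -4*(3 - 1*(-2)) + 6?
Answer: 104914/49 ≈ 2141.1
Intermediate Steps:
X = 7 (X = 2 + 5 = 7)
m = -98 (m = 7*(-4*(3 - 1*(-2)) + 6) = 7*(-4*(3 + 2) + 6) = 7*(-4*5 + 6) = 7*(-20 + 6) = 7*(-14) = -98)
w(D, K) = -15*D/4 (w(D, K) = 3*(-5*D)/4 = -15*D/4)
z(d, V) = -98
578/z(w(9, X), 12) - 1*(-2147) = 578/(-98) - 1*(-2147) = 578*(-1/98) + 2147 = -289/49 + 2147 = 104914/49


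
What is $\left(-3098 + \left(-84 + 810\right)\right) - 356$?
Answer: $-2728$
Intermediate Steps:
$\left(-3098 + \left(-84 + 810\right)\right) - 356 = \left(-3098 + 726\right) - 356 = -2372 - 356 = -2728$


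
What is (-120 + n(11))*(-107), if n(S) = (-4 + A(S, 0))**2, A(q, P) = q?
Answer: 7597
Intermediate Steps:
n(S) = (-4 + S)**2
(-120 + n(11))*(-107) = (-120 + (-4 + 11)**2)*(-107) = (-120 + 7**2)*(-107) = (-120 + 49)*(-107) = -71*(-107) = 7597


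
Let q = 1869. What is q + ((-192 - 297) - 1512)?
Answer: -132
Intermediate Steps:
q + ((-192 - 297) - 1512) = 1869 + ((-192 - 297) - 1512) = 1869 + (-489 - 1512) = 1869 - 2001 = -132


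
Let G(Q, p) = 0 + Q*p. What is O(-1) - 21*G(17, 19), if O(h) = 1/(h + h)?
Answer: -13567/2 ≈ -6783.5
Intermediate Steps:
G(Q, p) = Q*p
O(h) = 1/(2*h)
O(-1) - 21*G(17, 19) = (1/2)/(-1) - 357*19 = (1/2)*(-1) - 21*323 = -1/2 - 6783 = -13567/2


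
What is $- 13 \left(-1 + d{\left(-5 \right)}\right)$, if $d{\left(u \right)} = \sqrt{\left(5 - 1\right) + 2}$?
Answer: $13 - 13 \sqrt{6} \approx -18.843$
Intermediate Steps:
$d{\left(u \right)} = \sqrt{6}$ ($d{\left(u \right)} = \sqrt{4 + 2} = \sqrt{6}$)
$- 13 \left(-1 + d{\left(-5 \right)}\right) = - 13 \left(-1 + \sqrt{6}\right) = 13 - 13 \sqrt{6}$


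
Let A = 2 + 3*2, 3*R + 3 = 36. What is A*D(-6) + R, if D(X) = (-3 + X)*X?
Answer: 443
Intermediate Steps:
R = 11 (R = -1 + (⅓)*36 = -1 + 12 = 11)
A = 8 (A = 2 + 6 = 8)
D(X) = X*(-3 + X)
A*D(-6) + R = 8*(-6*(-3 - 6)) + 11 = 8*(-6*(-9)) + 11 = 8*54 + 11 = 432 + 11 = 443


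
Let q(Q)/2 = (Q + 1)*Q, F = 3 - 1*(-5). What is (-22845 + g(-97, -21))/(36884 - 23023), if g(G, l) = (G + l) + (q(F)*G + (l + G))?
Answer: -37049/13861 ≈ -2.6729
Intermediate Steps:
F = 8 (F = 3 + 5 = 8)
q(Q) = 2*Q*(1 + Q) (q(Q) = 2*((Q + 1)*Q) = 2*((1 + Q)*Q) = 2*(Q*(1 + Q)) = 2*Q*(1 + Q))
g(G, l) = 2*l + 146*G (g(G, l) = (G + l) + ((2*8*(1 + 8))*G + (l + G)) = (G + l) + ((2*8*9)*G + (G + l)) = (G + l) + (144*G + (G + l)) = (G + l) + (l + 145*G) = 2*l + 146*G)
(-22845 + g(-97, -21))/(36884 - 23023) = (-22845 + (2*(-21) + 146*(-97)))/(36884 - 23023) = (-22845 + (-42 - 14162))/13861 = (-22845 - 14204)*(1/13861) = -37049*1/13861 = -37049/13861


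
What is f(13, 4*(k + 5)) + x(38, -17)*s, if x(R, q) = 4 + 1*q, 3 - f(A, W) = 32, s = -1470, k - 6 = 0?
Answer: 19081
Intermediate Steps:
k = 6 (k = 6 + 0 = 6)
f(A, W) = -29 (f(A, W) = 3 - 1*32 = 3 - 32 = -29)
x(R, q) = 4 + q
f(13, 4*(k + 5)) + x(38, -17)*s = -29 + (4 - 17)*(-1470) = -29 - 13*(-1470) = -29 + 19110 = 19081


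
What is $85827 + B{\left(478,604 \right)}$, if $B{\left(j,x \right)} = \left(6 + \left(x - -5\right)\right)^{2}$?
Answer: $464052$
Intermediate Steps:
$B{\left(j,x \right)} = \left(11 + x\right)^{2}$ ($B{\left(j,x \right)} = \left(6 + \left(x + 5\right)\right)^{2} = \left(6 + \left(5 + x\right)\right)^{2} = \left(11 + x\right)^{2}$)
$85827 + B{\left(478,604 \right)} = 85827 + \left(11 + 604\right)^{2} = 85827 + 615^{2} = 85827 + 378225 = 464052$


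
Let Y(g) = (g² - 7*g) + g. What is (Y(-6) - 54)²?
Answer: 324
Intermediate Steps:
Y(g) = g² - 6*g
(Y(-6) - 54)² = (-6*(-6 - 6) - 54)² = (-6*(-12) - 54)² = (72 - 54)² = 18² = 324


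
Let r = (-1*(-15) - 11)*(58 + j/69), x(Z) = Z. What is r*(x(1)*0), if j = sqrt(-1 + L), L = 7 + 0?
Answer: 0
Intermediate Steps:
L = 7
j = sqrt(6) (j = sqrt(-1 + 7) = sqrt(6) ≈ 2.4495)
r = 232 + 4*sqrt(6)/69 (r = (-1*(-15) - 11)*(58 + sqrt(6)/69) = (15 - 11)*(58 + sqrt(6)*(1/69)) = 4*(58 + sqrt(6)/69) = 232 + 4*sqrt(6)/69 ≈ 232.14)
r*(x(1)*0) = (232 + 4*sqrt(6)/69)*(1*0) = (232 + 4*sqrt(6)/69)*0 = 0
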